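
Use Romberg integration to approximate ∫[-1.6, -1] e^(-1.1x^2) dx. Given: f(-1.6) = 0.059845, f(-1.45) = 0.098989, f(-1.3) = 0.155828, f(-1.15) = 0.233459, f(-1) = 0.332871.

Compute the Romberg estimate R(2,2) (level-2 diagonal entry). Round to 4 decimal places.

R(0,0) (trapezoid, 1 panel, h=0.6000): 0.117815
R(1,0) (trapezoid, 2 panels, h=0.3000): 0.105656
R(2,0) (trapezoid, 4 panels, h=0.1500): 0.102695
R(1,1) = 0.105656 + (0.105656 − 0.117815)/3 = 0.101603
R(2,1) = 0.102695 + (0.102695 − 0.105656)/3 = 0.101708
R(2,2) = 0.101708 + (0.101708 − 0.101603)/15 = 0.101715

0.1017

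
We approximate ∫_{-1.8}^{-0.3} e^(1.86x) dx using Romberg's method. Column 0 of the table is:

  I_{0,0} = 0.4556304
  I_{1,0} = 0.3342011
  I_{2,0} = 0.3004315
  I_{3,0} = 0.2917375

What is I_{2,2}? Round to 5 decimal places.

0.28887

I_{1,1} = 0.3342011 + (0.3342011 − 0.4556304)/3 = 0.2937247
I_{2,1} = 0.3004315 + (0.3004315 − 0.3342011)/3 = 0.2891750
I_{2,2} = (16·0.2891750 − 0.2937247) / 15 = 0.2888717
(Column j=1 coincides with Simpson's rule on the same nodes.)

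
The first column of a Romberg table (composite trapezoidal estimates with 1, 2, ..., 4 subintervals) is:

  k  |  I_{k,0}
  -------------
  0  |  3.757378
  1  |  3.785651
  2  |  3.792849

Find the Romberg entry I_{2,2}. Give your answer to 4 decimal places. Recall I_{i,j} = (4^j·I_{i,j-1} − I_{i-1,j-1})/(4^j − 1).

I_{1,1} = (4·3.785651 − 3.757378) / 3 = 3.795075
I_{2,1} = (4·3.792849 − 3.785651) / 3 = 3.795248
I_{2,2} = (16·3.795248 − 3.795075) / 15 = 3.795260
(Column j=1 coincides with Simpson's rule on the same nodes.)

3.7953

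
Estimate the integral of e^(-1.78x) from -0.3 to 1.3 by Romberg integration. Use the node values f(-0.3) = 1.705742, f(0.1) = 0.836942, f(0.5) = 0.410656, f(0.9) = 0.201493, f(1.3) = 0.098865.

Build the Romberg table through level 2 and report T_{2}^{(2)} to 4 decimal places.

0.9029

T_{0}^{(0)} (trapezoid, 1 panel, h=1.6000): 1.443686
T_{1}^{(0)} (trapezoid, 2 panels, h=0.8000): 1.050368
T_{2}^{(0)} (trapezoid, 4 panels, h=0.4000): 0.940558
T_{1}^{(1)} = 1.050368 + (1.050368 − 1.443686)/3 = 0.919262
T_{2}^{(1)} = 0.940558 + (0.940558 − 1.050368)/3 = 0.903955
T_{2}^{(2)} = 0.903955 + (0.903955 − 0.919262)/15 = 0.902935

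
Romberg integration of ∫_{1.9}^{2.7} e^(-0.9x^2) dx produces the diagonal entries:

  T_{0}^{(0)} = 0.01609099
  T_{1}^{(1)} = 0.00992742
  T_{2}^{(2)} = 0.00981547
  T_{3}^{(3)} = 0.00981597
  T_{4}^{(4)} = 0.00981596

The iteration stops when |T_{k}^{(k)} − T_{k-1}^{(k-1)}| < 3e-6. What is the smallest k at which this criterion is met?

k = 3

|T_{1}^{(1)} − T_{0}^{(0)}| = 0.00616357 ≥ 3e-6
|T_{2}^{(2)} − T_{1}^{(1)}| = 0.00011195 ≥ 3e-6
|T_{3}^{(3)} − T_{2}^{(2)}| = 0.00000050 < 3e-6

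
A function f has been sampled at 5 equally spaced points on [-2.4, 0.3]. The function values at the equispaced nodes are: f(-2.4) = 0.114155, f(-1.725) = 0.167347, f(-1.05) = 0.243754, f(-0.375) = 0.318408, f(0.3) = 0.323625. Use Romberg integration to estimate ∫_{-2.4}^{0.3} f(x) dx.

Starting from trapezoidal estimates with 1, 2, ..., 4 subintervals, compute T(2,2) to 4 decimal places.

T(0,0) (trapezoid, 1 panel, h=2.7000): 0.591003
T(1,0) (trapezoid, 2 panels, h=1.3500): 0.624569
T(2,0) (trapezoid, 4 panels, h=0.6750): 0.640169
T(1,1) = 0.624569 + (0.624569 − 0.591003)/3 = 0.635758
T(2,1) = 0.640169 + (0.640169 − 0.624569)/3 = 0.645369
T(2,2) = 0.645369 + (0.645369 − 0.635758)/15 = 0.646010

0.6460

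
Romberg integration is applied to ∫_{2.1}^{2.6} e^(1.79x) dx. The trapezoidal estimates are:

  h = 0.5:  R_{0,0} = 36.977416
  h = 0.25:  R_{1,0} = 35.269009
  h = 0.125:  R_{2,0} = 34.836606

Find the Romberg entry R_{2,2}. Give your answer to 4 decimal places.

34.6920

Richardson extrapolation on the trapezoidal column (denominator 4−1=3):
R_{1,1} = 35.269009 + (35.269009 − 36.977416)/3 = 34.699540
R_{2,1} = (4·34.836606 − 35.269009) / 3 = 34.692472
R_{2,2} = 34.692472 + (34.692472 − 34.699540)/15 = 34.692001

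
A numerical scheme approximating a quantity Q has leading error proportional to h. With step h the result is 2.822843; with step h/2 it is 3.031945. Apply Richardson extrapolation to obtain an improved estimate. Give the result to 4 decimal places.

3.2410

Extrapolated value = (2·A(h/2) − A(h)) / (2 − 1)
= (2·3.031945 − 2.822843) / 1
= 3.241047 / 1 = 3.241047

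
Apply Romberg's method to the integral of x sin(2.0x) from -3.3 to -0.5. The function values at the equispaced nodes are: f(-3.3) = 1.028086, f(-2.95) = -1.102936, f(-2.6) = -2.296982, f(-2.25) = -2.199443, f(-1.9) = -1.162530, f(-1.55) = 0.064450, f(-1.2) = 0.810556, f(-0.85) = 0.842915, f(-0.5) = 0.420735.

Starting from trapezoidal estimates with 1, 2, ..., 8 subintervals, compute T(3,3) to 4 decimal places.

T(0,0) (trapezoid, 1 panel, h=2.8000): 2.028349
T(1,0) (trapezoid, 2 panels, h=1.4000): -0.613367
T(2,0) (trapezoid, 4 panels, h=0.7000): -1.347182
T(3,0) (trapezoid, 8 panels, h=0.3500): -1.511846
T(1,1) = -0.613367 + (-0.613367 − 2.028349)/3 = -1.493939
T(2,1) = -1.347182 + (-1.347182 − (-0.613367))/3 = -1.591787
T(3,1) = -1.511846 + (-1.511846 − (-1.347182))/3 = -1.566734
T(2,2) = -1.591787 + (-1.591787 − (-1.493939))/15 = -1.598310
T(3,2) = -1.566734 + (-1.566734 − (-1.591787))/15 = -1.565064
T(3,3) = -1.565064 + (-1.565064 − (-1.598310))/63 = -1.564536

-1.5645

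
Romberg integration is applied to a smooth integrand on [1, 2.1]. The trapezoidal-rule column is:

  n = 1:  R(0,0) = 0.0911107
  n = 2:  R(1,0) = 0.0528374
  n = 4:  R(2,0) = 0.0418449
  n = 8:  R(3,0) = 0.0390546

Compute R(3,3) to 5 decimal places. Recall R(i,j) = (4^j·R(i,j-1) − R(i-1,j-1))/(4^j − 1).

R(1,1) = (4·0.0528374 − 0.0911107) / 3 = 0.0400796
R(2,1) = (4·0.0418449 − 0.0528374) / 3 = 0.0381807
R(3,1) = 0.0390546 + (0.0390546 − 0.0418449)/3 = 0.0381245
R(2,2) = (16·0.0381807 − 0.0400796) / 15 = 0.0380541
R(3,2) = 0.0381245 + (0.0381245 − 0.0381807)/15 = 0.0381208
R(3,3) = 0.0381208 + (0.0381208 − 0.0380541)/63 = 0.0381219
(Column j=1 coincides with Simpson's rule on the same nodes.)

0.03812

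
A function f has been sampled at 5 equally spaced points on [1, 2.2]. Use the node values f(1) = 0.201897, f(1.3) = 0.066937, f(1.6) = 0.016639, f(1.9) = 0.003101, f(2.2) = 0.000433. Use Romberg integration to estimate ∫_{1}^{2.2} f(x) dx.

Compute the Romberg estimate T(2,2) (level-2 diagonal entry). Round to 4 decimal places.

0.0514

T(0,0) (trapezoid, 1 panel, h=1.2000): 0.121398
T(1,0) (trapezoid, 2 panels, h=0.6000): 0.070682
T(2,0) (trapezoid, 4 panels, h=0.3000): 0.056353
T(1,1) = 0.070682 + (0.070682 − 0.121398)/3 = 0.053777
T(2,1) = 0.056353 + (0.056353 − 0.070682)/3 = 0.051577
T(2,2) = 0.051577 + (0.051577 − 0.053777)/15 = 0.051430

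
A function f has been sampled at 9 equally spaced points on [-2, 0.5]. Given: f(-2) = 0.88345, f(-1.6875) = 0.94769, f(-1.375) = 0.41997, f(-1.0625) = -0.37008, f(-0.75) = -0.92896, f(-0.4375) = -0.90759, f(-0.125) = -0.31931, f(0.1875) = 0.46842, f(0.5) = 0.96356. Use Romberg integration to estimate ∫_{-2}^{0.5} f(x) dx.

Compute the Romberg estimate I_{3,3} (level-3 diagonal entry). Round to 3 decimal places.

I_{0,0} (trapezoid, 1 panel, h=2.5000): 2.30876
I_{1,0} (trapezoid, 2 panels, h=1.2500): -0.00682
I_{2,0} (trapezoid, 4 panels, h=0.6250): 0.05950
I_{3,0} (trapezoid, 8 panels, h=0.3125): 0.07301
I_{1,1} = -0.00682 + (-0.00682 − 2.30876)/3 = -0.77868
I_{2,1} = 0.05950 + (0.05950 − (-0.00682))/3 = 0.08161
I_{3,1} = 0.07301 + (0.07301 − 0.05950)/3 = 0.07751
I_{2,2} = 0.08161 + (0.08161 − (-0.77868))/15 = 0.13896
I_{3,2} = 0.07751 + (0.07751 − 0.08161)/15 = 0.07724
I_{3,3} = 0.07724 + (0.07724 − 0.13896)/63 = 0.07626

0.076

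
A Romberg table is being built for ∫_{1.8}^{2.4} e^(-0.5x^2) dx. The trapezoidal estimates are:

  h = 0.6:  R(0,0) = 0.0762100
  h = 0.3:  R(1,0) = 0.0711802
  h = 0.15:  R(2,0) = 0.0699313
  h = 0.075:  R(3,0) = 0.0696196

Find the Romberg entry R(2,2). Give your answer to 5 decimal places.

0.06952

R(1,1) = (4·0.0711802 − 0.0762100) / 3 = 0.0695036
R(2,1) = 0.0699313 + (0.0699313 − 0.0711802)/3 = 0.0695150
R(2,2) = (16·0.0695150 − 0.0695036) / 15 = 0.0695158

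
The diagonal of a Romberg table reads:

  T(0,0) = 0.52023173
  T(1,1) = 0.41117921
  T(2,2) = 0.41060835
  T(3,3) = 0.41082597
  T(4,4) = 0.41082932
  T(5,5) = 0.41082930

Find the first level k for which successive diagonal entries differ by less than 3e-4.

k = 3

|T(1,1) − T(0,0)| = 0.10905252 ≥ 3e-4
|T(2,2) − T(1,1)| = 0.00057086 ≥ 3e-4
|T(3,3) − T(2,2)| = 0.00021762 < 3e-4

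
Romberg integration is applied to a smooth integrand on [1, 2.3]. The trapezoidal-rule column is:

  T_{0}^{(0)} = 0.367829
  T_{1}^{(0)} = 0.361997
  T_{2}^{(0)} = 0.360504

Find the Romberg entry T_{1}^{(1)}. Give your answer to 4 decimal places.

0.3601

Richardson extrapolation on the trapezoidal column (denominator 4−1=3):
T_{1}^{(1)} = (4·0.361997 − 0.367829) / 3 = 0.360053
(Column j=1 coincides with Simpson's rule on the same nodes.)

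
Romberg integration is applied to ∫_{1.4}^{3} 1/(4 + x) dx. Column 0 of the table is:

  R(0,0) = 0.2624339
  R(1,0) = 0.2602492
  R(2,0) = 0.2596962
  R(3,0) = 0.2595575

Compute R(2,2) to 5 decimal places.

0.25951

R(1,1) = (4·0.2602492 − 0.2624339) / 3 = 0.2595210
R(2,1) = 0.2596962 + (0.2596962 − 0.2602492)/3 = 0.2595119
R(2,2) = 0.2595119 + (0.2595119 − 0.2595210)/15 = 0.2595113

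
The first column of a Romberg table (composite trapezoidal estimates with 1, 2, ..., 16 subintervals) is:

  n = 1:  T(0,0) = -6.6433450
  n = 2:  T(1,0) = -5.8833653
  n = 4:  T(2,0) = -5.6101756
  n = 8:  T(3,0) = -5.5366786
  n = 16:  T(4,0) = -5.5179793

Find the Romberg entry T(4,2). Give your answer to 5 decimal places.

-5.51172

T(3,1) = -5.5366786 + (-5.5366786 − (-5.6101756))/3 = -5.5121796
T(4,1) = -5.5179793 + (-5.5179793 − (-5.5366786))/3 = -5.5117462
T(4,2) = (16·(-5.5117462) − (-5.5121796)) / 15 = -5.5117173
(Column j=1 coincides with Simpson's rule on the same nodes.)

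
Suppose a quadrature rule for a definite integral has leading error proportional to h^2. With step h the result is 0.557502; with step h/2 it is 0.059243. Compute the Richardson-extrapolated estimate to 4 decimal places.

-0.1068

The leading error scales as h^2; refining by a factor of 2 reduces it by 2^2 = 4.
Extrapolated value = (4·A(h/2) − A(h)) / (4 − 1)
= (4·0.059243 − 0.557502) / 3
= -0.320530 / 3 = -0.106843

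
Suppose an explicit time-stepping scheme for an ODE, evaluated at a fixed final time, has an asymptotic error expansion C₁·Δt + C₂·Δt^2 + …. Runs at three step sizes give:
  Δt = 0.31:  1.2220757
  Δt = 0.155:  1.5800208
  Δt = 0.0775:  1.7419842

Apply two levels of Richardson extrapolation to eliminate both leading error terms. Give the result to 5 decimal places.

First eliminate the Δt term (factor 2^1 = 2):
  B₁ = (2·1.5800208 − 1.2220757)/1 = 1.9379659
  B₂ = (2·1.7419842 − 1.5800208)/1 = 1.9039476
Then eliminate the Δt^2 term (factor 2^2 = 4):
  (4·1.9039476 − 1.9379659)/3 = 1.8926082

1.89261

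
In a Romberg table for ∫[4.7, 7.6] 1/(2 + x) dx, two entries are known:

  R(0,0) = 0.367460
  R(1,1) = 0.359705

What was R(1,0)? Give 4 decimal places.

From R(1,1) = (4·R(1,0) − R(0,0))/3, solve for R(1,0):
4·R(1,0) = 3·0.359705 + 0.367460 = 1.446575
R(1,0) = 0.361644

0.3616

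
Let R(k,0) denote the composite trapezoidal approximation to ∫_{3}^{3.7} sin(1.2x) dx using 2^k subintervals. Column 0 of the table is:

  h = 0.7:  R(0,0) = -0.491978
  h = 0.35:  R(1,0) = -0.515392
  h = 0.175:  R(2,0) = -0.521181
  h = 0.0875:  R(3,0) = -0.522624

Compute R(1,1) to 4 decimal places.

-0.5232

Richardson extrapolation on the trapezoidal column (denominator 4−1=3):
R(1,1) = (4·(-0.515392) − (-0.491978)) / 3 = -0.523197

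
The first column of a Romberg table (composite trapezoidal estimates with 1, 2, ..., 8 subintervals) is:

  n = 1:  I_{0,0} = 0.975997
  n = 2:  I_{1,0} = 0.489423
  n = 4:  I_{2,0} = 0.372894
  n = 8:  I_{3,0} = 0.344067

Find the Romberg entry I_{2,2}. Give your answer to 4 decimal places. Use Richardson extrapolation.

I_{1,1} = (4·0.489423 − 0.975997) / 3 = 0.327232
I_{2,1} = (4·0.372894 − 0.489423) / 3 = 0.334051
I_{2,2} = 0.334051 + (0.334051 − 0.327232)/15 = 0.334506
(Column j=1 coincides with Simpson's rule on the same nodes.)

0.3345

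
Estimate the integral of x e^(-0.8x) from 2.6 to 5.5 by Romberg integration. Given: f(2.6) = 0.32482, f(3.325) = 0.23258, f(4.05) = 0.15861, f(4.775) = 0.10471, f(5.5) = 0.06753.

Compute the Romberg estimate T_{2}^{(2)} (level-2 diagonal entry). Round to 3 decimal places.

T_{0}^{(0)} (trapezoid, 1 panel, h=2.9000): 0.56891
T_{1}^{(0)} (trapezoid, 2 panels, h=1.4500): 0.51444
T_{2}^{(0)} (trapezoid, 4 panels, h=0.7250): 0.50175
T_{1}^{(1)} = 0.51444 + (0.51444 − 0.56891)/3 = 0.49628
T_{2}^{(1)} = 0.50175 + (0.50175 − 0.51444)/3 = 0.49752
T_{2}^{(2)} = 0.49752 + (0.49752 − 0.49628)/15 = 0.49760

0.498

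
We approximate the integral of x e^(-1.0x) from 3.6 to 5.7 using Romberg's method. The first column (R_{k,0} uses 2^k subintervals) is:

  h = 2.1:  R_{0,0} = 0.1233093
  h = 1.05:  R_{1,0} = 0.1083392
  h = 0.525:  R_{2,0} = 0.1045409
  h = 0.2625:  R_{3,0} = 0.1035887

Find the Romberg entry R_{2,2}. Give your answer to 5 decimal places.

Richardson extrapolation on the trapezoidal column (denominator 4−1=3):
R_{1,1} = 0.1083392 + (0.1083392 − 0.1233093)/3 = 0.1033492
R_{2,1} = (4·0.1045409 − 0.1083392) / 3 = 0.1032748
R_{2,2} = 0.1032748 + (0.1032748 − 0.1033492)/15 = 0.1032698
(Column j=1 coincides with Simpson's rule on the same nodes.)

0.10327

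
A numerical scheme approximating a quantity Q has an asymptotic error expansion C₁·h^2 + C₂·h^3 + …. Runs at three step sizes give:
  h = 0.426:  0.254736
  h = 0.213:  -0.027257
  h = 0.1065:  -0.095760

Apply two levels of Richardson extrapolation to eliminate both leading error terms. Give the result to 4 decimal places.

-0.1182

First eliminate the h^2 term (factor 2^2 = 4):
  B₁ = (4·(-0.027257) − 0.254736)/3 = -0.121255
  B₂ = (4·(-0.095760) − (-0.027257))/3 = -0.118594
Then eliminate the h^3 term (factor 2^3 = 8):
  (8·(-0.118594) − (-0.121255))/7 = -0.118214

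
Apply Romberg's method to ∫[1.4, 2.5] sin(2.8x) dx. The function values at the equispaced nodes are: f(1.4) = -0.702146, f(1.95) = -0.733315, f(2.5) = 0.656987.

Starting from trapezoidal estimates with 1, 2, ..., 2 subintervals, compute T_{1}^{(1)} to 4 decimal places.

T_{0}^{(0)} (trapezoid, 1 panel, h=1.1000): -0.024837
T_{1}^{(0)} (trapezoid, 2 panels, h=0.5500): -0.415742
T_{1}^{(1)} = -0.415742 + (-0.415742 − (-0.024837))/3 = -0.546044

-0.5460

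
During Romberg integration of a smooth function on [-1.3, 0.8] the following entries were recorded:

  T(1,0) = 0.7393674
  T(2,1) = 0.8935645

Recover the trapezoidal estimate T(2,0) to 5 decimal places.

From T(2,1) = (4·T(2,0) − T(1,0))/3, solve for T(2,0):
4·T(2,0) = 3·0.8935645 + 0.7393674 = 3.4200609
T(2,0) = 0.8550152

0.85502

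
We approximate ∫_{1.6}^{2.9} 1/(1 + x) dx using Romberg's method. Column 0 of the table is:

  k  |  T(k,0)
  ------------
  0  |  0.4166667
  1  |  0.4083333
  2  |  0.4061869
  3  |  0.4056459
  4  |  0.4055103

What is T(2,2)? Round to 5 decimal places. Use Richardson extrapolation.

Richardson extrapolation on the trapezoidal column (denominator 4−1=3):
T(1,1) = (4·0.4083333 − 0.4166667) / 3 = 0.4055555
T(2,1) = (4·0.4061869 − 0.4083333) / 3 = 0.4054714
T(2,2) = (16·0.4054714 − 0.4055555) / 15 = 0.4054658

0.40547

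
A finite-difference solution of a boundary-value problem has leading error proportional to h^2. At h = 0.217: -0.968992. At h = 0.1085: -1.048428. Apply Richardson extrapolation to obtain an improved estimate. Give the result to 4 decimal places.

-1.0749

Extrapolated value = (4·A(h/2) − A(h)) / (4 − 1)
= (4·(-1.048428) − (-0.968992)) / 3
= -3.224720 / 3 = -1.074907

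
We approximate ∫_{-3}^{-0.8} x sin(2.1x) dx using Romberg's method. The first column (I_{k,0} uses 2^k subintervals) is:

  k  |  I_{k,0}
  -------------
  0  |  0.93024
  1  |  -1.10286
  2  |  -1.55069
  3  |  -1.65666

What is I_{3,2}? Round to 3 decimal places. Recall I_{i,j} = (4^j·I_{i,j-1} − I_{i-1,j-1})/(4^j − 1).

I_{2,1} = (4·(-1.55069) − (-1.10286)) / 3 = -1.69997
I_{3,1} = (4·(-1.65666) − (-1.55069)) / 3 = -1.69198
I_{3,2} = (16·(-1.69198) − (-1.69997)) / 15 = -1.69145

-1.691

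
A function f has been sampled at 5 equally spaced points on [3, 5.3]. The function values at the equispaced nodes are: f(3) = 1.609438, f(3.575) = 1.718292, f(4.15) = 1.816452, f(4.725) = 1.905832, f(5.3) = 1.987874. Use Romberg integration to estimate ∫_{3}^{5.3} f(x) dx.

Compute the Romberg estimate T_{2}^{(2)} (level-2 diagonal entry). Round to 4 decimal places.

T_{0}^{(0)} (trapezoid, 1 panel, h=2.3000): 4.136909
T_{1}^{(0)} (trapezoid, 2 panels, h=1.1500): 4.157374
T_{2}^{(0)} (trapezoid, 4 panels, h=0.5750): 4.162558
T_{1}^{(1)} = 4.157374 + (4.157374 − 4.136909)/3 = 4.164196
T_{2}^{(1)} = 4.162558 + (4.162558 − 4.157374)/3 = 4.164286
T_{2}^{(2)} = 4.164286 + (4.164286 − 4.164196)/15 = 4.164292

4.1643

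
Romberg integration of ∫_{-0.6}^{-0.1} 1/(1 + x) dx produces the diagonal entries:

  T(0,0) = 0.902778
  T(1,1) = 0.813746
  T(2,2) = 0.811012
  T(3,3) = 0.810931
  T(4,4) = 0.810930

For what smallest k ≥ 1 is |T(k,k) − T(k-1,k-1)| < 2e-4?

k = 3

|T(1,1) − T(0,0)| = 0.089032 ≥ 2e-4
|T(2,2) − T(1,1)| = 0.002734 ≥ 2e-4
|T(3,3) − T(2,2)| = 0.000081 < 2e-4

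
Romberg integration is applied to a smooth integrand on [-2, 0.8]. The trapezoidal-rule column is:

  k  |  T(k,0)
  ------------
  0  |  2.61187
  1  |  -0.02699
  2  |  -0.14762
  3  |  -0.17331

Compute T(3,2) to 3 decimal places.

-0.181

T(2,1) = (4·(-0.14762) − (-0.02699)) / 3 = -0.18783
T(3,1) = -0.17331 + (-0.17331 − (-0.14762))/3 = -0.18187
T(3,2) = (16·(-0.18187) − (-0.18783)) / 15 = -0.18147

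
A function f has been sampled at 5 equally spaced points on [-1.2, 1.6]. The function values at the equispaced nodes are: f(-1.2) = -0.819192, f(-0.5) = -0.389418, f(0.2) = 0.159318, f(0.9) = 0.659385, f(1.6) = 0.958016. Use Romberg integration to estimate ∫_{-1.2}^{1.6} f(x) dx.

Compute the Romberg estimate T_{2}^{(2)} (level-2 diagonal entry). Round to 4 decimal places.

T_{0}^{(0)} (trapezoid, 1 panel, h=2.8000): 0.194354
T_{1}^{(0)} (trapezoid, 2 panels, h=1.4000): 0.320222
T_{2}^{(0)} (trapezoid, 4 panels, h=0.7000): 0.349088
T_{1}^{(1)} = 0.320222 + (0.320222 − 0.194354)/3 = 0.362178
T_{2}^{(1)} = 0.349088 + (0.349088 − 0.320222)/3 = 0.358710
T_{2}^{(2)} = 0.358710 + (0.358710 − 0.362178)/15 = 0.358479

0.3585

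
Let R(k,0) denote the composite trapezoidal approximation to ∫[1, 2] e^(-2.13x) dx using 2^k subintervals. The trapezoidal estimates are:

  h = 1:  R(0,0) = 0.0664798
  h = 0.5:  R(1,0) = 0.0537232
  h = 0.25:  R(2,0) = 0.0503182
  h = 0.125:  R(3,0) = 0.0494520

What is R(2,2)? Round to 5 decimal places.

R(1,1) = 0.0537232 + (0.0537232 − 0.0664798)/3 = 0.0494710
R(2,1) = (4·0.0503182 − 0.0537232) / 3 = 0.0491832
R(2,2) = 0.0491832 + (0.0491832 − 0.0494710)/15 = 0.0491640

0.04916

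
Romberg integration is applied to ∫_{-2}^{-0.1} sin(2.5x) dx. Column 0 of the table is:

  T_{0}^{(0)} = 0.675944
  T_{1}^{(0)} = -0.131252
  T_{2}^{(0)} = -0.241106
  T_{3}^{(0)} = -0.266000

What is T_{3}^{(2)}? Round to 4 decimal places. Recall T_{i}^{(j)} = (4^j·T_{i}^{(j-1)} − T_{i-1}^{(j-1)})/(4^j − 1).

-0.2741

Richardson extrapolation on the trapezoidal column (denominator 4−1=3):
T_{2}^{(1)} = -0.241106 + (-0.241106 − (-0.131252))/3 = -0.277724
T_{3}^{(1)} = -0.266000 + (-0.266000 − (-0.241106))/3 = -0.274298
T_{3}^{(2)} = (16·(-0.274298) − (-0.277724)) / 15 = -0.274070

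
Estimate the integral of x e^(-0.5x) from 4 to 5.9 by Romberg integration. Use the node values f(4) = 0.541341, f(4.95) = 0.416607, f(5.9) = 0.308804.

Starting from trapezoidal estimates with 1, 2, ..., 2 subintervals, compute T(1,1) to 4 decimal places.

T(0,0) (trapezoid, 1 panel, h=1.9000): 0.807638
T(1,0) (trapezoid, 2 panels, h=0.9500): 0.799596
T(1,1) = 0.799596 + (0.799596 − 0.807638)/3 = 0.796915

0.7969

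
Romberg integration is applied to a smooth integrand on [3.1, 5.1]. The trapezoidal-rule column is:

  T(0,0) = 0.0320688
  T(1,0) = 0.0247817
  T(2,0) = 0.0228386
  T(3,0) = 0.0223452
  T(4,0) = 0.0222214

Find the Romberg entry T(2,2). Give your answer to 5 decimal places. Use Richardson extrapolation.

0.02218

Richardson extrapolation on the trapezoidal column (denominator 4−1=3):
T(1,1) = 0.0247817 + (0.0247817 − 0.0320688)/3 = 0.0223527
T(2,1) = 0.0228386 + (0.0228386 − 0.0247817)/3 = 0.0221909
T(2,2) = 0.0221909 + (0.0221909 − 0.0223527)/15 = 0.0221801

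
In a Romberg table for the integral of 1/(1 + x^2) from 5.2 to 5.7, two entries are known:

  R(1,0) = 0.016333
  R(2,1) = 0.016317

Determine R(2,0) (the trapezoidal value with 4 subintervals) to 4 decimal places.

From R(2,1) = (4·R(2,0) − R(1,0))/3, solve for R(2,0):
4·R(2,0) = 3·0.016317 + 0.016333 = 0.065284
R(2,0) = 0.016321

0.0163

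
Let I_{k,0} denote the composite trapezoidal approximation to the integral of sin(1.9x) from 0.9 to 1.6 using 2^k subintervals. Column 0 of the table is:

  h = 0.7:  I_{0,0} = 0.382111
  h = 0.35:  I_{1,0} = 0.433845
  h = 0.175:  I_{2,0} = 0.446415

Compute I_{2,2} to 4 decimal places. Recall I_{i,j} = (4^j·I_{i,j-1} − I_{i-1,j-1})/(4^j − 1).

Richardson extrapolation on the trapezoidal column (denominator 4−1=3):
I_{1,1} = 0.433845 + (0.433845 − 0.382111)/3 = 0.451090
I_{2,1} = 0.446415 + (0.446415 − 0.433845)/3 = 0.450605
I_{2,2} = 0.450605 + (0.450605 − 0.451090)/15 = 0.450573

0.4506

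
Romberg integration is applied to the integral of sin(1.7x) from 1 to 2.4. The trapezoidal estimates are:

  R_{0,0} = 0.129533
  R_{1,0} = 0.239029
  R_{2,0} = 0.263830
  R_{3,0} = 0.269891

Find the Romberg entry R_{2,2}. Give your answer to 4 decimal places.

R_{1,1} = 0.239029 + (0.239029 − 0.129533)/3 = 0.275528
R_{2,1} = 0.263830 + (0.263830 − 0.239029)/3 = 0.272097
R_{2,2} = 0.272097 + (0.272097 − 0.275528)/15 = 0.271868

0.2719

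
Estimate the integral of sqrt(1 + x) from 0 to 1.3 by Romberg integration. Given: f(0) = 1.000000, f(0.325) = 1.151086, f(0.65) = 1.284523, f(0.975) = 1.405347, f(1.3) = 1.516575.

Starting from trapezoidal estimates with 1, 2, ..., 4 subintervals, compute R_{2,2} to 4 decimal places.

1.6587

R_{0,0} (trapezoid, 1 panel, h=1.3000): 1.635774
R_{1,0} (trapezoid, 2 panels, h=0.6500): 1.652827
R_{2,0} (trapezoid, 4 panels, h=0.3250): 1.657254
R_{1,1} = 1.652827 + (1.652827 − 1.635774)/3 = 1.658511
R_{2,1} = 1.657254 + (1.657254 − 1.652827)/3 = 1.658730
R_{2,2} = 1.658730 + (1.658730 − 1.658511)/15 = 1.658745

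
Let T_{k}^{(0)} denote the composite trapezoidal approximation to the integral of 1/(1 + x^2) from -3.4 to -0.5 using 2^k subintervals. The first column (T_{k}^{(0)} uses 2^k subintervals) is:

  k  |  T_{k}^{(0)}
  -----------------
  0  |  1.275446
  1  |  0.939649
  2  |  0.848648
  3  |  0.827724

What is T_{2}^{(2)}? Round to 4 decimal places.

0.8177

Richardson extrapolation on the trapezoidal column (denominator 4−1=3):
T_{1}^{(1)} = 0.939649 + (0.939649 − 1.275446)/3 = 0.827717
T_{2}^{(1)} = 0.848648 + (0.848648 − 0.939649)/3 = 0.818314
T_{2}^{(2)} = (16·0.818314 − 0.827717) / 15 = 0.817687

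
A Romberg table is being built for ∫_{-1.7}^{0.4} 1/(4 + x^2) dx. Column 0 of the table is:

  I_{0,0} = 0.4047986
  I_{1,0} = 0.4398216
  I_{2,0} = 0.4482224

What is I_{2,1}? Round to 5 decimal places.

I_{2,1} = 0.4482224 + (0.4482224 − 0.4398216)/3 = 0.4510227
(Column j=1 coincides with Simpson's rule on the same nodes.)

0.45102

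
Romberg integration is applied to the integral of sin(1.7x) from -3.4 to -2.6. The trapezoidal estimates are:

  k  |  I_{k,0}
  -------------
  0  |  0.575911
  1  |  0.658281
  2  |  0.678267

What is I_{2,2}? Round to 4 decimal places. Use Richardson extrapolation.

0.6849

I_{1,1} = (4·0.658281 − 0.575911) / 3 = 0.685738
I_{2,1} = 0.678267 + (0.678267 − 0.658281)/3 = 0.684929
I_{2,2} = 0.684929 + (0.684929 − 0.685738)/15 = 0.684875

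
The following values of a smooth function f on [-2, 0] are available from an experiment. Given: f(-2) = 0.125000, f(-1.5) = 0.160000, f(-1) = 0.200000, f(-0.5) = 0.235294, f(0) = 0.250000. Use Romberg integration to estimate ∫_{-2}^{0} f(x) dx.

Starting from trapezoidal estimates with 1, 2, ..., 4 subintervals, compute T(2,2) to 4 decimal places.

0.3928

T(0,0) (trapezoid, 1 panel, h=2.0000): 0.375000
T(1,0) (trapezoid, 2 panels, h=1.0000): 0.387500
T(2,0) (trapezoid, 4 panels, h=0.5000): 0.391397
T(1,1) = 0.387500 + (0.387500 − 0.375000)/3 = 0.391667
T(2,1) = 0.391397 + (0.391397 − 0.387500)/3 = 0.392696
T(2,2) = 0.392696 + (0.392696 − 0.391667)/15 = 0.392765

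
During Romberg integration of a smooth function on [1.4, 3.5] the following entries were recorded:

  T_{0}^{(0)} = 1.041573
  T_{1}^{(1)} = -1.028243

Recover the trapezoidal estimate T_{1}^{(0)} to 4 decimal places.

From T_{1}^{(1)} = (4·T_{1}^{(0)} − T_{0}^{(0)})/3, solve for T_{1}^{(0)}:
4·T_{1}^{(0)} = 3·(-1.028243) + 1.041573 = -2.043156
T_{1}^{(0)} = -0.510789

-0.5108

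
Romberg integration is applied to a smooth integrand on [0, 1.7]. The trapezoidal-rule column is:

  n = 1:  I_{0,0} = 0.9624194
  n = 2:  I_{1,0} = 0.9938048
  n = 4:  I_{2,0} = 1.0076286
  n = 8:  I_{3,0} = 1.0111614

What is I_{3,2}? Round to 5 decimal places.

1.01235

I_{2,1} = (4·1.0076286 − 0.9938048) / 3 = 1.0122365
I_{3,1} = 1.0111614 + (1.0111614 − 1.0076286)/3 = 1.0123390
I_{3,2} = (16·1.0123390 − 1.0122365) / 15 = 1.0123458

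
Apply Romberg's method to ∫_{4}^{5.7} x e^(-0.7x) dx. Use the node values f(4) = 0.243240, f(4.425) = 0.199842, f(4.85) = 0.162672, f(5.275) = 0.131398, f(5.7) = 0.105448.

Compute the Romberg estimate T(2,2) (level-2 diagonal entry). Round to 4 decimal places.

T(0,0) (trapezoid, 1 panel, h=1.7000): 0.296385
T(1,0) (trapezoid, 2 panels, h=0.8500): 0.286464
T(2,0) (trapezoid, 4 panels, h=0.4250): 0.284009
T(1,1) = 0.286464 + (0.286464 − 0.296385)/3 = 0.283157
T(2,1) = 0.284009 + (0.284009 − 0.286464)/3 = 0.283191
T(2,2) = 0.283191 + (0.283191 − 0.283157)/15 = 0.283193

0.2832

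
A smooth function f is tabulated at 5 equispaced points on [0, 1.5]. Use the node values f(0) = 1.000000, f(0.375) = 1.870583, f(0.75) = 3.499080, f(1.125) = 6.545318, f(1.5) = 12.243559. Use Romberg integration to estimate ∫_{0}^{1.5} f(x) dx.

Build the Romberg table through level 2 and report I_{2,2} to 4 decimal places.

6.7334

I_{0,0} (trapezoid, 1 panel, h=1.5000): 9.932669
I_{1,0} (trapezoid, 2 panels, h=0.7500): 7.590645
I_{2,0} (trapezoid, 4 panels, h=0.3750): 6.951285
I_{1,1} = 7.590645 + (7.590645 − 9.932669)/3 = 6.809970
I_{2,1} = 6.951285 + (6.951285 − 7.590645)/3 = 6.738165
I_{2,2} = 6.738165 + (6.738165 − 6.809970)/15 = 6.733378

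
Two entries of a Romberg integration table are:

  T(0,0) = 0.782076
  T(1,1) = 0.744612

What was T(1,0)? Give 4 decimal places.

0.7540

From T(1,1) = (4·T(1,0) − T(0,0))/3, solve for T(1,0):
4·T(1,0) = 3·0.744612 + 0.782076 = 3.015912
T(1,0) = 0.753978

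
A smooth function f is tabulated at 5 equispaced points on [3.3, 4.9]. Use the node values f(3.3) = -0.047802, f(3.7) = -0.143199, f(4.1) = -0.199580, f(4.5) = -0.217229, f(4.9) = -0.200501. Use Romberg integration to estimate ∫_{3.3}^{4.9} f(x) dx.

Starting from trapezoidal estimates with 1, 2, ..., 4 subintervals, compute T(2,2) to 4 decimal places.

T(0,0) (trapezoid, 1 panel, h=1.6000): -0.198642
T(1,0) (trapezoid, 2 panels, h=0.8000): -0.258985
T(2,0) (trapezoid, 4 panels, h=0.4000): -0.273664
T(1,1) = -0.258985 + (-0.258985 − (-0.198642))/3 = -0.279099
T(2,1) = -0.273664 + (-0.273664 − (-0.258985))/3 = -0.278557
T(2,2) = -0.278557 + (-0.278557 − (-0.279099))/15 = -0.278521

-0.2785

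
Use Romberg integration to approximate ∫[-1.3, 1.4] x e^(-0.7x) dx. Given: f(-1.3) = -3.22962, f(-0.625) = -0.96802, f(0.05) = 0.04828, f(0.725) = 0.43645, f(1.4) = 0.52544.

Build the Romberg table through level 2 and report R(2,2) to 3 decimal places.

-1.061

R(0,0) (trapezoid, 1 panel, h=2.7000): -3.65064
R(1,0) (trapezoid, 2 panels, h=1.3500): -1.76014
R(2,0) (trapezoid, 4 panels, h=0.6750): -1.23888
R(1,1) = -1.76014 + (-1.76014 − (-3.65064))/3 = -1.12997
R(2,1) = -1.23888 + (-1.23888 − (-1.76014))/3 = -1.06513
R(2,2) = -1.06513 + (-1.06513 − (-1.12997))/15 = -1.06081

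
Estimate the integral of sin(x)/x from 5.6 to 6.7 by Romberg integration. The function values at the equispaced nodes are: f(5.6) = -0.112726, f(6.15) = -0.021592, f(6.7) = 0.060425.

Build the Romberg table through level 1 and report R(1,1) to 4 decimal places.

-0.0254

R(0,0) (trapezoid, 1 panel, h=1.1000): -0.028766
R(1,0) (trapezoid, 2 panels, h=0.5500): -0.026258
R(1,1) = -0.026258 + (-0.026258 − (-0.028766))/3 = -0.025422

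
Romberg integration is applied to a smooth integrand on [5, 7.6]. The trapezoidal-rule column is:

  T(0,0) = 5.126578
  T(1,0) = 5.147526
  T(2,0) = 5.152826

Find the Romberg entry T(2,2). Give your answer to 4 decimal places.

Richardson extrapolation on the trapezoidal column (denominator 4−1=3):
T(1,1) = 5.147526 + (5.147526 − 5.126578)/3 = 5.154509
T(2,1) = 5.152826 + (5.152826 − 5.147526)/3 = 5.154593
T(2,2) = 5.154593 + (5.154593 − 5.154509)/15 = 5.154599

5.1546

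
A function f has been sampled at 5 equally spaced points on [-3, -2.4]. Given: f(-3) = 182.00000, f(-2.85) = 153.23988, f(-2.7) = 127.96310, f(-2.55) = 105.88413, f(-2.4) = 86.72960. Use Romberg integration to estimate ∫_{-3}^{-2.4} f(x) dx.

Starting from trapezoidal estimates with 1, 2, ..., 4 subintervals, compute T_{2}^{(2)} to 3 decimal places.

78.058

T_{0}^{(0)} (trapezoid, 1 panel, h=0.6000): 80.61888
T_{1}^{(0)} (trapezoid, 2 panels, h=0.3000): 78.69837
T_{2}^{(0)} (trapezoid, 4 panels, h=0.1500): 78.21779
T_{1}^{(1)} = 78.69837 + (78.69837 − 80.61888)/3 = 78.05820
T_{2}^{(1)} = 78.21779 + (78.21779 − 78.69837)/3 = 78.05760
T_{2}^{(2)} = 78.05760 + (78.05760 − 78.05820)/15 = 78.05756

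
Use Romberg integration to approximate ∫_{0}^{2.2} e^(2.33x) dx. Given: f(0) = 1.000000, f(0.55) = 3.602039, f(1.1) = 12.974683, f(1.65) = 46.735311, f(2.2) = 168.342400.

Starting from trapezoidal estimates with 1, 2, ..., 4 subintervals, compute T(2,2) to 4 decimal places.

72.1573

T(0,0) (trapezoid, 1 panel, h=2.2000): 186.276640
T(1,0) (trapezoid, 2 panels, h=1.1000): 107.410471
T(2,0) (trapezoid, 4 panels, h=0.5500): 81.390778
T(1,1) = 107.410471 + (107.410471 − 186.276640)/3 = 81.121748
T(2,1) = 81.390778 + (81.390778 − 107.410471)/3 = 72.717547
T(2,2) = 72.717547 + (72.717547 − 81.121748)/15 = 72.157267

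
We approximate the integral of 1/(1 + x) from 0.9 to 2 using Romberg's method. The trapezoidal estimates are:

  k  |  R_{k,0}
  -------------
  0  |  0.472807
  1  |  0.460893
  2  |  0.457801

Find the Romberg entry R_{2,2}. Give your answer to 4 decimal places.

0.4568

Richardson extrapolation on the trapezoidal column (denominator 4−1=3):
R_{1,1} = (4·0.460893 − 0.472807) / 3 = 0.456922
R_{2,1} = (4·0.457801 − 0.460893) / 3 = 0.456770
R_{2,2} = (16·0.456770 − 0.456922) / 15 = 0.456760
(Column j=1 coincides with Simpson's rule on the same nodes.)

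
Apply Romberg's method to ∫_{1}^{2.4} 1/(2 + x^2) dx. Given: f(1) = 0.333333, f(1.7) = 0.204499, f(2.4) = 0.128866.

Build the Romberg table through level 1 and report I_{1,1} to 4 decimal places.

I_{0,0} (trapezoid, 1 panel, h=1.4000): 0.323539
I_{1,0} (trapezoid, 2 panels, h=0.7000): 0.304919
I_{1,1} = 0.304919 + (0.304919 − 0.323539)/3 = 0.298712

0.2987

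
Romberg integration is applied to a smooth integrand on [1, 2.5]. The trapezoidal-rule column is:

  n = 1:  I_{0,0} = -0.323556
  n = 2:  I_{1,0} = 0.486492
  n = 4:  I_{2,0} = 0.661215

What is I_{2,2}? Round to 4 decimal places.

Richardson extrapolation on the trapezoidal column (denominator 4−1=3):
I_{1,1} = 0.486492 + (0.486492 − (-0.323556))/3 = 0.756508
I_{2,1} = (4·0.661215 − 0.486492) / 3 = 0.719456
I_{2,2} = (16·0.719456 − 0.756508) / 15 = 0.716986
(Column j=1 coincides with Simpson's rule on the same nodes.)

0.7170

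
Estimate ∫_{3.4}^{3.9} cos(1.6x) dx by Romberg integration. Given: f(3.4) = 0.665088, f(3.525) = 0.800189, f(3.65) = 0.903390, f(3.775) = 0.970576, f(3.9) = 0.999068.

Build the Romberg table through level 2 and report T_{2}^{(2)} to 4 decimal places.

0.4397

T_{0}^{(0)} (trapezoid, 1 panel, h=0.5000): 0.416039
T_{1}^{(0)} (trapezoid, 2 panels, h=0.2500): 0.433867
T_{2}^{(0)} (trapezoid, 4 panels, h=0.1250): 0.438279
T_{1}^{(1)} = 0.433867 + (0.433867 − 0.416039)/3 = 0.439810
T_{2}^{(1)} = 0.438279 + (0.438279 − 0.433867)/3 = 0.439750
T_{2}^{(2)} = 0.439750 + (0.439750 − 0.439810)/15 = 0.439746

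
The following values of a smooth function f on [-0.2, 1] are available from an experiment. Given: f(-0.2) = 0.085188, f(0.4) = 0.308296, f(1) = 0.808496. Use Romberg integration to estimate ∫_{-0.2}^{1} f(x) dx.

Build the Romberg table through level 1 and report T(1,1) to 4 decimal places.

T(0,0) (trapezoid, 1 panel, h=1.2000): 0.536210
T(1,0) (trapezoid, 2 panels, h=0.6000): 0.453083
T(1,1) = 0.453083 + (0.453083 − 0.536210)/3 = 0.425374

0.4254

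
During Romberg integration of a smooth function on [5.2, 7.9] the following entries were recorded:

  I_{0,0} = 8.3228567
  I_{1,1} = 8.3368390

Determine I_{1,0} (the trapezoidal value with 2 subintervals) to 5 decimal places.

From I_{1,1} = (4·I_{1,0} − I_{0,0})/3, solve for I_{1,0}:
4·I_{1,0} = 3·8.3368390 + 8.3228567 = 33.3333737
I_{1,0} = 8.3333434

8.33334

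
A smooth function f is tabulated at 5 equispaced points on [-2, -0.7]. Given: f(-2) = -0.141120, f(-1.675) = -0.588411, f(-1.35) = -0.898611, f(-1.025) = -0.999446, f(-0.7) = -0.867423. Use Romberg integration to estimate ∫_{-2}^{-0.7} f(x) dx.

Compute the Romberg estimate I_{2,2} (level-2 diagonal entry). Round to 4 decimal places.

I_{0,0} (trapezoid, 1 panel, h=1.3000): -0.655553
I_{1,0} (trapezoid, 2 panels, h=0.6500): -0.911874
I_{2,0} (trapezoid, 4 panels, h=0.3250): -0.971990
I_{1,1} = -0.911874 + (-0.911874 − (-0.655553))/3 = -0.997314
I_{2,1} = -0.971990 + (-0.971990 − (-0.911874))/3 = -0.992029
I_{2,2} = -0.992029 + (-0.992029 − (-0.997314))/15 = -0.991677

-0.9917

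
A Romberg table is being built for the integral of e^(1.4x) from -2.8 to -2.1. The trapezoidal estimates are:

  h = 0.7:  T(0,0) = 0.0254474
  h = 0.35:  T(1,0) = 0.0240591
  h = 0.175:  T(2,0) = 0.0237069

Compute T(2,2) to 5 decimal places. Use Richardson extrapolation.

Richardson extrapolation on the trapezoidal column (denominator 4−1=3):
T(1,1) = (4·0.0240591 − 0.0254474) / 3 = 0.0235963
T(2,1) = 0.0237069 + (0.0237069 − 0.0240591)/3 = 0.0235895
T(2,2) = (16·0.0235895 − 0.0235963) / 15 = 0.0235890

0.02359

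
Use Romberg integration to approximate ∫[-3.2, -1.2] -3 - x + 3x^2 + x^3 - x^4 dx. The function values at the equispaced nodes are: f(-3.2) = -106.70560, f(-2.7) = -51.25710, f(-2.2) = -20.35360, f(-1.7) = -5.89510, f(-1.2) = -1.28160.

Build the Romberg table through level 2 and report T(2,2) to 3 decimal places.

T(0,0) (trapezoid, 1 panel, h=2.0000): -107.98720
T(1,0) (trapezoid, 2 panels, h=1.0000): -74.34720
T(2,0) (trapezoid, 4 panels, h=0.5000): -65.74970
T(1,1) = -74.34720 + (-74.34720 − (-107.98720))/3 = -63.13387
T(2,1) = -65.74970 + (-65.74970 − (-74.34720))/3 = -62.88387
T(2,2) = -62.88387 + (-62.88387 − (-63.13387))/15 = -62.86720

-62.867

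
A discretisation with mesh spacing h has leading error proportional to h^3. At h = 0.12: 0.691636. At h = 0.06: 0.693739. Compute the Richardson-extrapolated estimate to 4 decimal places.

0.6940

Extrapolated value = (8·A(h/2) − A(h)) / (8 − 1)
= (8·0.693739 − 0.691636) / 7
= 4.858276 / 7 = 0.694039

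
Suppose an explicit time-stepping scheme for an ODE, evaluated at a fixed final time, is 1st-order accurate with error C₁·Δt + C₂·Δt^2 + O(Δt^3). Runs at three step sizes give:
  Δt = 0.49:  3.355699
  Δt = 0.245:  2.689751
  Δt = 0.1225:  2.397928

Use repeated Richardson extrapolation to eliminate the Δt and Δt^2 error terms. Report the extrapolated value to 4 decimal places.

First eliminate the Δt term (factor 2^1 = 2):
  B₁ = (2·2.689751 − 3.355699)/1 = 2.023803
  B₂ = (2·2.397928 − 2.689751)/1 = 2.106105
Then eliminate the Δt^2 term (factor 2^2 = 4):
  (4·2.106105 − 2.023803)/3 = 2.133539

2.1335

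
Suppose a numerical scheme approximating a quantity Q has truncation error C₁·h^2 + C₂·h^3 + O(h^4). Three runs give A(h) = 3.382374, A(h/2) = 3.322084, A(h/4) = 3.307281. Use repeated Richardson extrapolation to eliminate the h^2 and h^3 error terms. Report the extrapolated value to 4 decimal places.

First eliminate the h^2 term (factor 2^2 = 4):
  B₁ = (4·3.322084 − 3.382374)/3 = 3.301987
  B₂ = (4·3.307281 − 3.322084)/3 = 3.302347
Then eliminate the h^3 term (factor 2^3 = 8):
  (8·3.302347 − 3.301987)/7 = 3.302398

3.3024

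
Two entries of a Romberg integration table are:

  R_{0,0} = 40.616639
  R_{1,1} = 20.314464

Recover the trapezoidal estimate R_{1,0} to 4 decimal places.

From R_{1,1} = (4·R_{1,0} − R_{0,0})/3, solve for R_{1,0}:
4·R_{1,0} = 3·20.314464 + 40.616639 = 101.560031
R_{1,0} = 25.390008

25.3900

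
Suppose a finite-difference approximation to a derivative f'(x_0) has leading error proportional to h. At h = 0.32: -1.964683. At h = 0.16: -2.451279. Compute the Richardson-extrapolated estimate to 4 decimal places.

Extrapolated value = (2·A(h/2) − A(h)) / (2 − 1)
= (2·(-2.451279) − (-1.964683)) / 1
= -2.937875 / 1 = -2.937875

-2.9379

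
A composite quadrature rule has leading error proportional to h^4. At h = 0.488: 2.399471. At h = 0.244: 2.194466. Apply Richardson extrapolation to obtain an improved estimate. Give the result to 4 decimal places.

The leading error scales as h^4; refining by a factor of 2 reduces it by 2^4 = 16.
Extrapolated value = (16·A(h/2) − A(h)) / (16 − 1)
= (16·2.194466 − 2.399471) / 15
= 32.711985 / 15 = 2.180799

2.1808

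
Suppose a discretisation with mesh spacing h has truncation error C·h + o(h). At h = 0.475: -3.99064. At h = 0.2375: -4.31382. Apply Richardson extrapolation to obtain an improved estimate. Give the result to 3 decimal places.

The leading error scales as h; refining by a factor of 2 reduces it by 2^1 = 2.
Extrapolated value = (2·A(h/2) − A(h)) / (2 − 1)
= (2·(-4.31382) − (-3.99064)) / 1
= -4.63700 / 1 = -4.63700

-4.637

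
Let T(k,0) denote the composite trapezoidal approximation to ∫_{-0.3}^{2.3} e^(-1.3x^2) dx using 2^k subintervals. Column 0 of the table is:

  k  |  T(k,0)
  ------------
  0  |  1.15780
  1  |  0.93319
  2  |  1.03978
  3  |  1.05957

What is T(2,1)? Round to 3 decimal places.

1.075

Richardson extrapolation on the trapezoidal column (denominator 4−1=3):
T(2,1) = (4·1.03978 − 0.93319) / 3 = 1.07531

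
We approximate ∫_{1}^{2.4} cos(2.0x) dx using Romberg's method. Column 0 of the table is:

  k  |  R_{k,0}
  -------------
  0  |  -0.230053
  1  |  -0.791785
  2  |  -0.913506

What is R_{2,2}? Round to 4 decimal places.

Richardson extrapolation on the trapezoidal column (denominator 4−1=3):
R_{1,1} = (4·(-0.791785) − (-0.230053)) / 3 = -0.979029
R_{2,1} = -0.913506 + (-0.913506 − (-0.791785))/3 = -0.954080
R_{2,2} = -0.954080 + (-0.954080 − (-0.979029))/15 = -0.952417

-0.9524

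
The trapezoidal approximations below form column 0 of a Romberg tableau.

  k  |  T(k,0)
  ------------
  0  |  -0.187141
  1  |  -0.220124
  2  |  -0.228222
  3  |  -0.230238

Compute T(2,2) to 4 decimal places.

-0.2309

Richardson extrapolation on the trapezoidal column (denominator 4−1=3):
T(1,1) = -0.220124 + (-0.220124 − (-0.187141))/3 = -0.231118
T(2,1) = (4·(-0.228222) − (-0.220124)) / 3 = -0.230921
T(2,2) = (16·(-0.230921) − (-0.231118)) / 15 = -0.230908
(Column j=1 coincides with Simpson's rule on the same nodes.)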